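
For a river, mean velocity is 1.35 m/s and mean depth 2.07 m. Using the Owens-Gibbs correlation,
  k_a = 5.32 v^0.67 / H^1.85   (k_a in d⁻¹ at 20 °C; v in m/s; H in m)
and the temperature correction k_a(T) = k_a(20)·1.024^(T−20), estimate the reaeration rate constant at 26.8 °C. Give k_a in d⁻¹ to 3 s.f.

k_a ≈ 1.99 d⁻¹

k_a(20) = 5.32 × 1.35^0.67 / 2.07^1.85 = 5.32 × 1.223 / 3.842 = 1.693 d⁻¹.
k_a(26.8) = 1.693 × 1.024^(26.8−20) = 1.693 × 1.175 = 1.989 d⁻¹.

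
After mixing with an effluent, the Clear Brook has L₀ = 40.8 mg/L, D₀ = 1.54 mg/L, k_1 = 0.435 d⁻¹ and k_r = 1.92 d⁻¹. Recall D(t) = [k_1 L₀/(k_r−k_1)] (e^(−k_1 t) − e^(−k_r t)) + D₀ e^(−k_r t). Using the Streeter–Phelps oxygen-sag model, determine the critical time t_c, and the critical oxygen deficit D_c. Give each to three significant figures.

With k_r/k_1 = 4.414 and 1 − D₀(k_r−k_1)/(k_1 L₀) = 0.8711,
t_c = ln(4.414 × 0.8711) / (1.92 − 0.435) = ln(3.845) / 1.485 = 1.347/1.485 = 0.9069 d.
D_c = (k_1/k_r) L₀ e^(−k_1 t_c) = (0.435/1.92) × 40.8 × e^(−0.435×0.9069) = 0.2266 × 40.8 × 0.6740 = 6.230 mg/L.

t_c ≈ 0.907 d; D_c ≈ 6.23 mg/L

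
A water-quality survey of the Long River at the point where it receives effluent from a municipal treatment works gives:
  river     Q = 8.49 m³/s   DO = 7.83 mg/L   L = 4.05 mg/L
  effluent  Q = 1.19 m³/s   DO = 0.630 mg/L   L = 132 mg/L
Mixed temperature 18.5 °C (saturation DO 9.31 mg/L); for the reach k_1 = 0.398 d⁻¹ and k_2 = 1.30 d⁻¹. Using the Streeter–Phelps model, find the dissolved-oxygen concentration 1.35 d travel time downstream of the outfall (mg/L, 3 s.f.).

Mixed DO = (8.49×7.83 + 1.19×0.630)/(8.49+1.19) = 67.23/9.680 = 6.945 mg/L.
Mixed L₀ = (8.49×4.05 + 1.19×132)/(9.680) = 191.5/9.680 = 19.78 mg/L.
Initial deficit D₀ = C_s − DO₀ = 9.31 − 6.945 = 2.365 mg/L.
D(1.35) = [0.398×19.78/(1.30−0.398)](e^(−0.398×1.35) − e^(−1.30×1.35)) + 2.365 e^(−1.30×1.35)
= 8.727 × (0.5843 − 0.1729) + 2.365 × 0.1729 = 4.000 mg/L.
DO = 9.31 − 4.000 = 5.310 mg/L.

DO ≈ 5.31 mg/L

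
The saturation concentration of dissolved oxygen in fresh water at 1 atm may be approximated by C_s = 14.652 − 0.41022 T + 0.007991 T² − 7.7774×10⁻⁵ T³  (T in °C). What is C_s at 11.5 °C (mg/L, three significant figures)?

C_s ≈ 10.9 mg/L

C_s = 14.652 − 0.41022×11.5 + 0.007991×11.5² − 7.7774×10⁻⁵×11.5³ = 10.87 mg/L.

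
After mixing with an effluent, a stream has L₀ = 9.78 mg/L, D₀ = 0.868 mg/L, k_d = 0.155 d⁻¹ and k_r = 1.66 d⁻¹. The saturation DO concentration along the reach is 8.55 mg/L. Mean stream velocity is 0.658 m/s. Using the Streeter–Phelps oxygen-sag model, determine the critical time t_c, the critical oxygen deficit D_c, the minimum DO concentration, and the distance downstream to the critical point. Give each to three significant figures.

t_c ≈ 0.261 d; D_c ≈ 0.877 mg/L; min DO ≈ 7.67 mg/L; x_c ≈ 14.8 km

At the critical point dD/dt = 0, so k_d L₀ e^(−k_d t) = k_r D. Substituting D(t) from the Streeter–Phelps equation and solving for t gives
t_c = ln[(k_r/k_d)(1 − D₀(k_r−k_d)/(k_d L₀))] / (k_r−k_d).
Here k_r−k_d = 1.505 d⁻¹ and 1 − D₀(k_r−k_d)/(k_d L₀) = 1 − 0.868×1.505/(0.155×9.78) = 0.1382, so
t_c = ln(10.71 × 0.1382) / 1.505 = 0.3924 / 1.505 = 0.2607 d.
L(t_c) = L₀ e^(−k_d t_c) = 9.78 × 0.9604 = 9.393 mg/L, and at the critical point k_r D_c = k_d L, so D_c = (0.155/1.66) × 9.393 = 0.8770 mg/L.
Minimum DO = C_s − D_c = 8.55 − 0.8770 = 7.673 mg/L.
x_c = v t_c = 0.658 m/s × 0.2607 d × 86400 s/d = 14820 m ≈ 14.8 km.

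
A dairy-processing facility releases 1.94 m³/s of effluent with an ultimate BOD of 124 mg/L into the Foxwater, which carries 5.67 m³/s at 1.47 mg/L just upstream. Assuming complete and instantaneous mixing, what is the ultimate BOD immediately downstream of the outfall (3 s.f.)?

32.7 mg/L

Flow-weighted mixing: C = (Q_r C_r + Q_w C_w)/(Q_r + Q_w)
= (5.67×1.47 + 1.94×124)/(5.67 + 1.94) = 248.9/7.610 = 32.71 mg/L.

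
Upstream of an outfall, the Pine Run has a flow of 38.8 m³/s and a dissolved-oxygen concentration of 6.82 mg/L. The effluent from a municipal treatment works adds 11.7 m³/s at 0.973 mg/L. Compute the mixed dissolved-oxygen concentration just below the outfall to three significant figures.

Flow-weighted mixing: C = (Q_r C_r + Q_w C_w)/(Q_r + Q_w)
= (38.8×6.82 + 11.7×0.973)/(38.8 + 11.7) = 276.0/50.50 = 5.465 mg/L.

5.47 mg/L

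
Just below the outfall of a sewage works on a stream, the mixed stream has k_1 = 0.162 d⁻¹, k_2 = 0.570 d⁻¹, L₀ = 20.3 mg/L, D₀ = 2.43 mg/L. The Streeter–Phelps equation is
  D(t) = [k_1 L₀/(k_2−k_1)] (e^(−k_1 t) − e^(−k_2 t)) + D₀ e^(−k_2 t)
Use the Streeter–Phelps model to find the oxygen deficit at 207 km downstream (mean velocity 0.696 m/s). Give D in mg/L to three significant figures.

D ≈ 3.82 mg/L

Travel time t = x/v = 207 km / (0.696 m/s) = 207000 m / 0.696 m/s = 297400 s = 3.442 d.
k_1 L₀/(k_2−k_1) = 0.162×20.3/(0.570−0.162) = 3.289/0.4080 = 8.060 mg/L.
e^(−k_1 t) = e^(−0.162×3.442) = 0.5726; e^(−k_2 t) = e^(−0.570×3.442) = 0.1406.
D = 8.060 × (0.5726 − 0.1406) + 2.43 × 0.1406 = 3.482 + 0.3416 = 3.824 mg/L.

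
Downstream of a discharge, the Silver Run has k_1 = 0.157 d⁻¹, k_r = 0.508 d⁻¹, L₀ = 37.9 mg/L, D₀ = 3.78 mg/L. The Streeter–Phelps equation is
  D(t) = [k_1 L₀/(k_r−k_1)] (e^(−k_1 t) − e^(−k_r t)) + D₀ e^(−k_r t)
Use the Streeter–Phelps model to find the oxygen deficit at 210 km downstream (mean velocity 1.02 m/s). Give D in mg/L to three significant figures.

Travel time t = x/v = 210 km / (1.02 m/s) = 210000 m / 1.02 m/s = 205900 s = 2.383 d.
k_1 L₀/(k_r−k_1) = 0.157×37.9/(0.508−0.157) = 5.950/0.3510 = 16.95 mg/L.
e^(−k_1 t) = e^(−0.157×2.383) = 0.6879; e^(−k_r t) = e^(−0.508×2.383) = 0.2980.
D = 16.95 × (0.6879 − 0.2980) + 3.78 × 0.2980 = 6.609 + 1.127 = 7.736 mg/L.

D ≈ 7.74 mg/L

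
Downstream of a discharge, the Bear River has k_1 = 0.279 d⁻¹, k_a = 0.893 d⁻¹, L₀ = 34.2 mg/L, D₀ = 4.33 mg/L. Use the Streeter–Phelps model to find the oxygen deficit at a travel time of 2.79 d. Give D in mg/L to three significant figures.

D ≈ 6.21 mg/L

k_1 L₀/(k_a−k_1) = 0.279×34.2/(0.893−0.279) = 9.542/0.6140 = 15.54 mg/L.
e^(−k_1 t) = e^(−0.279×2.790) = 0.4591; e^(−k_a t) = e^(−0.893×2.790) = 0.08279.
D = 15.54 × (0.4591 − 0.08279) + 4.33 × 0.08279 = 5.849 + 0.3585 = 6.207 mg/L.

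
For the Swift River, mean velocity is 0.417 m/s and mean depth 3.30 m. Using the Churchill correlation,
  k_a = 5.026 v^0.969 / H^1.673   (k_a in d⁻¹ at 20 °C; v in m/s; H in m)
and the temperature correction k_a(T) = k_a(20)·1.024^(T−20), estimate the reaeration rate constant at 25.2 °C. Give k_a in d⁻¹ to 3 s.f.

k_a(20) = 5.026 × 0.417^0.969 / 3.30^1.673 = 5.026 × 0.4285 / 7.370 = 0.2922 d⁻¹.
k_a(25.2) = 0.2922 × 1.024^(25.2−20) = 0.2922 × 1.131 = 0.3305 d⁻¹.

k_a ≈ 0.331 d⁻¹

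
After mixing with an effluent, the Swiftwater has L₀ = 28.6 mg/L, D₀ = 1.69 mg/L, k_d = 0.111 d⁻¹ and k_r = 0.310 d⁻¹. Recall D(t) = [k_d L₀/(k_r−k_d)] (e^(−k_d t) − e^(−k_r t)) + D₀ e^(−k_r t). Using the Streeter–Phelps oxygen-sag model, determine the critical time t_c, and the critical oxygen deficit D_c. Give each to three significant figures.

With k_r/k_d = 2.793 and 1 − D₀(k_r−k_d)/(k_d L₀) = 0.8941,
t_c = ln(2.793 × 0.8941) / (0.310 − 0.111) = ln(2.497) / 0.1990 = 0.9151/0.1990 = 4.598 d.
L(t_c) = L₀ e^(−k_d t_c) = 28.6 × 0.6002 = 17.17 mg/L, and at the critical point k_r D_c = k_d L, so D_c = (0.111/0.310) × 17.17 = 6.147 mg/L.

t_c ≈ 4.60 d; D_c ≈ 6.15 mg/L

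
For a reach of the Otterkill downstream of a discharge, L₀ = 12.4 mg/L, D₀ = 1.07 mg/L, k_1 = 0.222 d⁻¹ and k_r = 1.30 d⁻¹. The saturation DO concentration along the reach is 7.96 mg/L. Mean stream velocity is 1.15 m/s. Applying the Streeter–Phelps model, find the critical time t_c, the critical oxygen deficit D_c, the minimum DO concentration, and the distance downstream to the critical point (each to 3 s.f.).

t_c ≈ 1.14 d; D_c ≈ 1.65 mg/L; min DO ≈ 6.31 mg/L; x_c ≈ 113 km

At the critical point dD/dt = 0, so k_1 L₀ e^(−k_1 t) = k_r D. Substituting D(t) from the Streeter–Phelps equation and solving for t gives
t_c = ln[(k_r/k_1)(1 − D₀(k_r−k_1)/(k_1 L₀))] / (k_r−k_1).
Here k_r−k_1 = 1.078 d⁻¹ and 1 − D₀(k_r−k_1)/(k_1 L₀) = 1 − 1.07×1.078/(0.222×12.4) = 0.5810, so
t_c = ln(5.856 × 0.5810) / 1.078 = 1.224 / 1.078 = 1.136 d.
L(t_c) = L₀ e^(−k_1 t_c) = 12.4 × 0.7771 = 9.636 mg/L, and at the critical point k_r D_c = k_1 L, so D_c = (0.222/1.30) × 9.636 = 1.646 mg/L.
Minimum DO = C_s − D_c = 7.96 − 1.646 = 6.314 mg/L.
x_c = v t_c = 1.15 m/s × 1.136 d × 86400 s/d = 112900 m ≈ 113 km.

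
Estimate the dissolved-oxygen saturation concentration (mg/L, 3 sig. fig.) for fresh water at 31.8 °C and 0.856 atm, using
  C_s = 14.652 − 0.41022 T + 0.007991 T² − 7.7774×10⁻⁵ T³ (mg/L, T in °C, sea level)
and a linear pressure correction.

C_s ≈ 6.15 mg/L

At sea level: C_s = 14.652 − 0.41022×31.8 + 0.007991×31.8² − 7.7774×10⁻⁵×31.8³ = 7.187 mg/L.
Pressure correction: C_s' = 7.187 × 0.856 = 6.152 mg/L.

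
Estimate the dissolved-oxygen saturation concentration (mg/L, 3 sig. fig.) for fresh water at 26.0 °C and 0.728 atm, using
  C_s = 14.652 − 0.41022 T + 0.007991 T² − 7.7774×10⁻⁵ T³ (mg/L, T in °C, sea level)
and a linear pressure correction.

C_s ≈ 5.84 mg/L

At sea level: C_s = 14.652 − 0.41022×26.0 + 0.007991×26.0² − 7.7774×10⁻⁵×26.0³ = 8.021 mg/L.
Pressure correction: C_s' = 8.021 × 0.728 = 5.839 mg/L.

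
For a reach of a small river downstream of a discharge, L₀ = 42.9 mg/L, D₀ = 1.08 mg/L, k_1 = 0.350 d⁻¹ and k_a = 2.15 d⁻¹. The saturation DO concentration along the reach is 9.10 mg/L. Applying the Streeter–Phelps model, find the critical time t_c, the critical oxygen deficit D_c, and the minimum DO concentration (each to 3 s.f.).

t_c ≈ 0.931 d; D_c ≈ 5.04 mg/L; min DO ≈ 4.06 mg/L

At the critical point dD/dt = 0, so k_1 L₀ e^(−k_1 t) = k_a D. Substituting D(t) from the Streeter–Phelps equation and solving for t gives
t_c = ln[(k_a/k_1)(1 − D₀(k_a−k_1)/(k_1 L₀))] / (k_a−k_1).
Here k_a−k_1 = 1.800 d⁻¹ and 1 − D₀(k_a−k_1)/(k_1 L₀) = 1 − 1.08×1.800/(0.350×42.9) = 0.8705, so
t_c = ln(6.143 × 0.8705) / 1.800 = 1.677 / 1.800 = 0.9315 d.
L(t_c) = L₀ e^(−k_1 t_c) = 42.9 × 0.7218 = 30.97 mg/L, and at the critical point k_a D_c = k_1 L, so D_c = (0.350/2.15) × 30.97 = 5.041 mg/L.
Minimum DO = C_s − D_c = 9.10 − 5.041 = 4.059 mg/L.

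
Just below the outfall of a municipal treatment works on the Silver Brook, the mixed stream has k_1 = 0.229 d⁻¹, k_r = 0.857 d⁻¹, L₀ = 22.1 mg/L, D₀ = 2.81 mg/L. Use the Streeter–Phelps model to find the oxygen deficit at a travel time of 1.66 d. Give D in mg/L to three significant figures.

D ≈ 4.24 mg/L

k_1 L₀/(k_r−k_1) = 0.229×22.1/(0.857−0.229) = 5.061/0.6280 = 8.059 mg/L.
e^(−k_1 t) = e^(−0.229×1.660) = 0.6838; e^(−k_r t) = e^(−0.857×1.660) = 0.2411.
D = 8.059 × (0.6838 − 0.2411) + 2.81 × 0.2411 = 3.567 + 0.6774 = 4.245 mg/L.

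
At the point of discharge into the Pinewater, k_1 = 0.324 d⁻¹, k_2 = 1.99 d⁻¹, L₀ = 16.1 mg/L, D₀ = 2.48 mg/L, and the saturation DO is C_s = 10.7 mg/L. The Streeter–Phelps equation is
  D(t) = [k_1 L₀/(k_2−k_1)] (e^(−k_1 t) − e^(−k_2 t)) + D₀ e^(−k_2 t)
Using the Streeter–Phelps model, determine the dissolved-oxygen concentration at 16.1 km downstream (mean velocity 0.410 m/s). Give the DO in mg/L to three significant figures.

DO ≈ 8.26 mg/L

Travel time t = x/v = 16.1 km / (0.410 m/s) = 16100 m / 0.410 m/s = 39270 s = 0.4545 d.
k_1 L₀/(k_2−k_1) = 0.324×16.1/(1.99−0.324) = 5.216/1.666 = 3.131 mg/L.
e^(−k_1 t) = e^(−0.324×0.4545) = 0.8631; e^(−k_2 t) = e^(−1.99×0.4545) = 0.4048.
D = 3.131 × (0.8631 − 0.4048) + 2.48 × 0.4048 = 1.435 + 1.004 = 2.439 mg/L.
DO = C_s − D = 10.7 − 2.439 = 8.261 mg/L.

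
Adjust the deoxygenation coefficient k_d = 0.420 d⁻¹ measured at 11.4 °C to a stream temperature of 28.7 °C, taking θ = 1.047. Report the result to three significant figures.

k_d ≈ 0.930 d⁻¹

k_d(T₂) = k_d(T₁) · θ^(T₂−T₁) = 0.420 × 1.047^(28.7−11.4)
= 0.420 × 1.047^17.3 = 0.420 × 2.213 = 0.9297 d⁻¹.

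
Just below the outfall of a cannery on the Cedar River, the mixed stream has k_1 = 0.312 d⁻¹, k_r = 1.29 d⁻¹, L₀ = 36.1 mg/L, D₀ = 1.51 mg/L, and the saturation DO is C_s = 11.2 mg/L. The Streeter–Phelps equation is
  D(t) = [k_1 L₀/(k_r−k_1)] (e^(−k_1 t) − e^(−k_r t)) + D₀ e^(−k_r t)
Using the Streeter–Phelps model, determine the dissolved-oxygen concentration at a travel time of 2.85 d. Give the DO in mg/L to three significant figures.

k_1 L₀/(k_r−k_1) = 0.312×36.1/(1.29−0.312) = 11.26/0.9780 = 11.52 mg/L.
e^(−k_1 t) = e^(−0.312×2.850) = 0.4110; e^(−k_r t) = e^(−1.29×2.850) = 0.02531.
D = 11.52 × (0.4110 − 0.02531) + 1.51 × 0.02531 = 4.442 + 0.03822 = 4.480 mg/L.
DO = C_s − D = 11.2 − 4.480 = 6.720 mg/L.

DO ≈ 6.72 mg/L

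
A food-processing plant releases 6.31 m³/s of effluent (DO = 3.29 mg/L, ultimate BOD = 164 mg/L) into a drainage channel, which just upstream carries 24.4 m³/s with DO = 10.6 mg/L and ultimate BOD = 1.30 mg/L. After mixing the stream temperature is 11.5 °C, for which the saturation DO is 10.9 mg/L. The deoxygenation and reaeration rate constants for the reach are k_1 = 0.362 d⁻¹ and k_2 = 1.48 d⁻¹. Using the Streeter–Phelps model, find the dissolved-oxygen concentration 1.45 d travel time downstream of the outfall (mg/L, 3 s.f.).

DO ≈ 5.35 mg/L

Mixed DO = (24.4×10.6 + 6.31×3.29)/(24.4+6.31) = 279.4/30.71 = 9.098 mg/L.
Mixed L₀ = (24.4×1.30 + 6.31×164)/(30.71) = 1067/30.71 = 34.73 mg/L.
Initial deficit D₀ = C_s − DO₀ = 10.9 − 9.098 = 1.802 mg/L.
D(1.45) = [0.362×34.73/(1.48−0.362)](e^(−0.362×1.45) − e^(−1.48×1.45)) + 1.802 e^(−1.48×1.45)
= 11.25 × (0.5916 − 0.1170) + 1.802 × 0.1170 = 5.548 mg/L.
DO = 10.9 − 5.548 = 5.352 mg/L.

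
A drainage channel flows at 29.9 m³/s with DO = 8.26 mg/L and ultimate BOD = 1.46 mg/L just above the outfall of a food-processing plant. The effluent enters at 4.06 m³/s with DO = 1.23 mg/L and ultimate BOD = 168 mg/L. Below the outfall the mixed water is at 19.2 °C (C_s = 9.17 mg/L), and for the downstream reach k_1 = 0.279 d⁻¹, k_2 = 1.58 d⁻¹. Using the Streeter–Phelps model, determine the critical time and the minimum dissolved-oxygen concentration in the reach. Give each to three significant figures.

t_c ≈ 0.963 d; minimum DO ≈ 6.29 mg/L

Mixed DO = (29.9×8.26 + 4.06×1.23)/(29.9+4.06) = 252.0/33.96 = 7.420 mg/L.
Mixed L₀ = (29.9×1.46 + 4.06×168)/(33.96) = 725.7/33.96 = 21.37 mg/L.
Initial deficit D₀ = C_s − DO₀ = 9.17 − 7.420 = 1.750 mg/L.
t_c = (1/1.301) ln[(1.58/0.279)(1 − 1.750×1.301/(0.279×21.37))] = 0.7686 × ln(3.500) = 0.9629 d.
D_c = (0.279/1.58) × 21.37 × e^(−0.279×0.9629) = 0.1766 × 21.37 × 0.7644 = 2.885 mg/L.
Minimum DO = 9.17 − 2.885 = 6.285 mg/L.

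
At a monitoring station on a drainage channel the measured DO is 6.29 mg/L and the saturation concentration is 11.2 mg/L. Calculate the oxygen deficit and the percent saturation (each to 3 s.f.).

D ≈ 4.91 mg/L; 56.2 % saturation

D = C_s − C = 11.2 − 6.29 = 4.91 mg/L.
% saturation = 6.29/11.2 × 100 = 56.2 %.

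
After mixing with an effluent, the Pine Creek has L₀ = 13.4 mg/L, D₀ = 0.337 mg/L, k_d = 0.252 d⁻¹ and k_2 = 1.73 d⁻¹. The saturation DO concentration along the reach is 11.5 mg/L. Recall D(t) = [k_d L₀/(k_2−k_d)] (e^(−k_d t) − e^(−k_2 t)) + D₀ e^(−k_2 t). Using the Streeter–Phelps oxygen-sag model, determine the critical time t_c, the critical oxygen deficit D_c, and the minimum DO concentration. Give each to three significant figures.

With k_2/k_d = 6.865 and 1 − D₀(k_2−k_d)/(k_d L₀) = 0.8525,
t_c = ln(6.865 × 0.8525) / (1.73 − 0.252) = ln(5.852) / 1.478 = 1.767/1.478 = 1.195 d.
L(t_c) = L₀ e^(−k_d t_c) = 13.4 × 0.7399 = 9.915 mg/L, and at the critical point k_2 D_c = k_d L, so D_c = (0.252/1.73) × 9.915 = 1.444 mg/L.
Minimum DO = C_s − D_c = 11.5 − 1.444 = 10.06 mg/L.

t_c ≈ 1.20 d; D_c ≈ 1.44 mg/L; min DO ≈ 10.1 mg/L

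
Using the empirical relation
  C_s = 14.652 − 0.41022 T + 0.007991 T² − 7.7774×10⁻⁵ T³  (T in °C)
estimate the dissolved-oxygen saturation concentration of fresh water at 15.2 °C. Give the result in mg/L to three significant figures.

C_s ≈ 9.99 mg/L

C_s = 14.652 − 0.41022×15.2 + 0.007991×15.2² − 7.7774×10⁻⁵×15.2³ = 9.990 mg/L.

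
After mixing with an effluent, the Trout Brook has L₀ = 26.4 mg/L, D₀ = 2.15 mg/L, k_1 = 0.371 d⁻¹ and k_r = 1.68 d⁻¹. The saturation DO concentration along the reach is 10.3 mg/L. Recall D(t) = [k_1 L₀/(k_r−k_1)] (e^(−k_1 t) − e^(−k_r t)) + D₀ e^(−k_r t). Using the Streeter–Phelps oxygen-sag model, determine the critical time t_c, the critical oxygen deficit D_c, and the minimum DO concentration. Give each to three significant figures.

t_c ≈ 0.895 d; D_c ≈ 4.18 mg/L; min DO ≈ 6.12 mg/L

At the critical point dD/dt = 0, so k_1 L₀ e^(−k_1 t) = k_r D. Substituting D(t) from the Streeter–Phelps equation and solving for t gives
t_c = ln[(k_r/k_1)(1 − D₀(k_r−k_1)/(k_1 L₀))] / (k_r−k_1).
Here k_r−k_1 = 1.309 d⁻¹ and 1 − D₀(k_r−k_1)/(k_1 L₀) = 1 − 2.15×1.309/(0.371×26.4) = 0.7127, so
t_c = ln(4.528 × 0.7127) / 1.309 = 1.172 / 1.309 = 0.8950 d.
D_c = (k_1/k_r) L₀ e^(−k_1 t_c) = (0.371/1.68) × 26.4 × e^(−0.371×0.8950) = 0.2208 × 26.4 × 0.7174 = 4.183 mg/L.
Minimum DO = C_s − D_c = 10.3 − 4.183 = 6.117 mg/L.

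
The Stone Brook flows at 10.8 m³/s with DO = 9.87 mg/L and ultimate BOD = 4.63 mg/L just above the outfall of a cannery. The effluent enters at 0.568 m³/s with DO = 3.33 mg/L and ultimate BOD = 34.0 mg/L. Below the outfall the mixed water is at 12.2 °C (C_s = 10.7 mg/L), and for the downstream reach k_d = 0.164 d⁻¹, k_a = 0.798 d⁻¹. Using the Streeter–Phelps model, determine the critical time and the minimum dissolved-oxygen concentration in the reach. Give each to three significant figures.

t_c ≈ 0.410 d; minimum DO ≈ 9.53 mg/L

Mixed DO = (10.8×9.87 + 0.568×3.33)/(10.8+0.568) = 108.5/11.37 = 9.543 mg/L.
Mixed L₀ = (10.8×4.63 + 0.568×34.0)/(11.37) = 69.32/11.37 = 6.097 mg/L.
Initial deficit D₀ = C_s − DO₀ = 10.7 − 9.543 = 1.157 mg/L.
t_c = (1/0.6340) ln[(0.798/0.164)(1 − 1.157×0.6340/(0.164×6.097))] = 1.577 × ln(1.297) = 0.4104 d.
D_c = (0.164/0.798) × 6.097 × e^(−0.164×0.4104) = 0.2055 × 6.097 × 0.9349 = 1.172 mg/L.
Minimum DO = 10.7 − 1.172 = 9.528 mg/L.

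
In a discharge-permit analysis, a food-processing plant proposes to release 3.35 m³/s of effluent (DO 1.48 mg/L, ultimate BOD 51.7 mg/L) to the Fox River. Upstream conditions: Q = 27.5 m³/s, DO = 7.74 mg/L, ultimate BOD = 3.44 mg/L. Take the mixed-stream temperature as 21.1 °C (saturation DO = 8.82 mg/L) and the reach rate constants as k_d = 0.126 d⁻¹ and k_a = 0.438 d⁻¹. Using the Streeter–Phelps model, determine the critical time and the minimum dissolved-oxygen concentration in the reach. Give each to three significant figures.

Mixed DO = (27.5×7.74 + 3.35×1.48)/(27.5+3.35) = 217.8/30.85 = 7.060 mg/L.
Mixed L₀ = (27.5×3.44 + 3.35×51.7)/(30.85) = 267.8/30.85 = 8.681 mg/L.
Initial deficit D₀ = C_s − DO₀ = 8.82 − 7.060 = 1.760 mg/L.
t_c = (1/0.3120) ln[(0.438/0.126)(1 − 1.760×0.3120/(0.126×8.681))] = 3.205 × ln(1.731) = 1.759 d.
D_c = (0.126/0.438) × 8.681 × e^(−0.126×1.759) = 0.2877 × 8.681 × 0.8012 = 2.001 mg/L.
Minimum DO = 8.82 − 2.001 = 6.819 mg/L.

t_c ≈ 1.76 d; minimum DO ≈ 6.82 mg/L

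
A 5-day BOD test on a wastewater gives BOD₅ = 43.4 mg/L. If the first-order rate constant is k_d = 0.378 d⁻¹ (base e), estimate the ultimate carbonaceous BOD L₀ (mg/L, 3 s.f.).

BOD₅ = L₀(1 − e^(−5k_d)) ⇒ L₀ = BOD₅ / (1 − e^(−5×0.378))
= 43.4 / (1 − 0.1511) = 43.4 / 0.8489 = 51.12 mg/L.

L₀ ≈ 51.1 mg/L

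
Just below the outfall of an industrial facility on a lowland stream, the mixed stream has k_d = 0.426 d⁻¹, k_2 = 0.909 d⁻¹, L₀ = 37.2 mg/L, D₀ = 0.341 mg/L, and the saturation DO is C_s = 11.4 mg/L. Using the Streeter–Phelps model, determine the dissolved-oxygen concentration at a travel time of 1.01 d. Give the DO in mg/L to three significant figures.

DO ≈ 3.03 mg/L

k_d L₀/(k_2−k_d) = 0.426×37.2/(0.909−0.426) = 15.85/0.4830 = 32.81 mg/L.
e^(−k_d t) = e^(−0.426×1.010) = 0.6503; e^(−k_2 t) = e^(−0.909×1.010) = 0.3993.
D = 32.81 × (0.6503 − 0.3993) + 0.341 × 0.3993 = 8.237 + 0.1362 = 8.373 mg/L.
DO = C_s − D = 11.4 − 8.373 = 3.027 mg/L.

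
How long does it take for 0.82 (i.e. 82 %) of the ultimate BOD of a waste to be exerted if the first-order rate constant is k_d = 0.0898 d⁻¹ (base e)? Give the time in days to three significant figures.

t ≈ 19.1 d

y/L₀ = 1 − e^(−k_d t) = 0.82 ⇒ e^(−k_d t) = 0.180
t = −ln(0.180) / 0.0898 = 1.715 / 0.0898 = 19.10 d.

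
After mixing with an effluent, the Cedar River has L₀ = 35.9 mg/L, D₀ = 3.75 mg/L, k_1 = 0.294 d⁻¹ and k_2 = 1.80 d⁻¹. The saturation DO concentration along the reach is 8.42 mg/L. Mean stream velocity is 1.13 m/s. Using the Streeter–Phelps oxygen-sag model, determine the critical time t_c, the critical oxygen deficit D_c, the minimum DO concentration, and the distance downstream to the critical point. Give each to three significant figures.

t_c = [1/(k_2−k_1)] ln[(k_2/k_1)(1 − D₀(k_2−k_1)/(k_1 L₀))]
= [1/(1.80−0.294)] ln[(1.80/0.294)(1 − 3.75×1.506/(0.294×35.9))]
= (1/1.506) ln[6.122 × 0.4649] = 0.6640 × ln(2.846) = 0.6640 × 1.046 = 0.6946 d.
D_c = (k_1/k_2) L₀ e^(−k_1 t_c) = (0.294/1.80) × 35.9 × e^(−0.294×0.6946) = 0.1633 × 35.9 × 0.8153 = 4.781 mg/L.
Minimum DO = C_s − D_c = 8.42 − 4.781 = 3.639 mg/L.
x_c = v t_c = 1.13 m/s × 0.6946 d × 86400 s/d = 67820 m ≈ 67.8 km.

t_c ≈ 0.695 d; D_c ≈ 4.78 mg/L; min DO ≈ 3.64 mg/L; x_c ≈ 67.8 km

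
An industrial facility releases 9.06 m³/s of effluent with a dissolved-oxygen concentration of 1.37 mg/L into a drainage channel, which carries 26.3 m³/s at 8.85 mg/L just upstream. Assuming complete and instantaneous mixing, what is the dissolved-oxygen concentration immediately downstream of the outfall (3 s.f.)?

6.93 mg/L

Flow-weighted mixing: C = (Q_r C_r + Q_w C_w)/(Q_r + Q_w)
= (26.3×8.85 + 9.06×1.37)/(26.3 + 9.06) = 245.2/35.36 = 6.933 mg/L.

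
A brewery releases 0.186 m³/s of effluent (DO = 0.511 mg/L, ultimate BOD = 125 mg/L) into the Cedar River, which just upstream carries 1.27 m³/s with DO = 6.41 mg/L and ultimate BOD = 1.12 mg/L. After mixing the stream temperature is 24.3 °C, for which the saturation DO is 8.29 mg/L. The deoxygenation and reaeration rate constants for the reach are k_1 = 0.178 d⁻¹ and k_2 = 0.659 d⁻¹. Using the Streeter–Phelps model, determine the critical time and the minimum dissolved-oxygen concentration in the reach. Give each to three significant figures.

Mixed DO = (1.27×6.41 + 0.186×0.511)/(1.27+0.186) = 8.236/1.456 = 5.656 mg/L.
Mixed L₀ = (1.27×1.12 + 0.186×125)/(1.456) = 24.67/1.456 = 16.95 mg/L.
Initial deficit D₀ = C_s − DO₀ = 8.29 − 5.656 = 2.634 mg/L.
t_c = (1/0.4810) ln[(0.659/0.178)(1 − 2.634×0.4810/(0.178×16.95))] = 2.079 × ln(2.147) = 1.589 d.
D_c = (0.178/0.659) × 16.95 × e^(−0.178×1.589) = 0.2701 × 16.95 × 0.7537 = 3.449 mg/L.
Minimum DO = 8.29 − 3.449 = 4.841 mg/L.

t_c ≈ 1.59 d; minimum DO ≈ 4.84 mg/L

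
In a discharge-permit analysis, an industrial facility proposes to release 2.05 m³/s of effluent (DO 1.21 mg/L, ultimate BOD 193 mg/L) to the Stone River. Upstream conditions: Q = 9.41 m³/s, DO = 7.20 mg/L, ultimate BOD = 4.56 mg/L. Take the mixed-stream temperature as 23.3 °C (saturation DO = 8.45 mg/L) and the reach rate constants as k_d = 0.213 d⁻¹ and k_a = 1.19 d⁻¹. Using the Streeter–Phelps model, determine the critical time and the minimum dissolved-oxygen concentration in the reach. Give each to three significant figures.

Mixed DO = (9.41×7.20 + 2.05×1.21)/(9.41+2.05) = 70.23/11.46 = 6.128 mg/L.
Mixed L₀ = (9.41×4.56 + 2.05×193)/(11.46) = 438.6/11.46 = 38.27 mg/L.
Initial deficit D₀ = C_s − DO₀ = 8.45 − 6.128 = 2.322 mg/L.
t_c = (1/0.9770) ln[(1.19/0.213)(1 − 2.322×0.9770/(0.213×38.27))] = 1.024 × ln(4.032) = 1.427 d.
D_c = (0.213/1.19) × 38.27 × e^(−0.213×1.427) = 0.1790 × 38.27 × 0.7379 = 5.054 mg/L.
Minimum DO = 8.45 − 5.054 = 3.396 mg/L.

t_c ≈ 1.43 d; minimum DO ≈ 3.40 mg/L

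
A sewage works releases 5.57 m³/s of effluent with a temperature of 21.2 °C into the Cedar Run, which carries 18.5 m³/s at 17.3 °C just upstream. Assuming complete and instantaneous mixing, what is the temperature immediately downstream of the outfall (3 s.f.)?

18.2 °C

Flow-weighted mixing: C = (Q_r C_r + Q_w C_w)/(Q_r + Q_w)
= (18.5×17.3 + 5.57×21.2)/(18.5 + 5.57) = 438.1/24.07 = 18.20 °C.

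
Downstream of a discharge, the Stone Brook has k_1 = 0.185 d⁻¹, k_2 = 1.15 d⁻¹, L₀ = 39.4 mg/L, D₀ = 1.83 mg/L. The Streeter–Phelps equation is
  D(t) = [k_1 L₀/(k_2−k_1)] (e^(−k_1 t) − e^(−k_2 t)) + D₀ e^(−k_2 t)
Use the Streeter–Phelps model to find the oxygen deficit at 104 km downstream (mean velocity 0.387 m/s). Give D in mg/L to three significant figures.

D ≈ 4.09 mg/L

Travel time t = x/v = 104 km / (0.387 m/s) = 104000 m / 0.387 m/s = 268700 s = 3.110 d.
k_1 L₀/(k_2−k_1) = 0.185×39.4/(1.15−0.185) = 7.289/0.9650 = 7.553 mg/L.
e^(−k_1 t) = e^(−0.185×3.110) = 0.5625; e^(−k_2 t) = e^(−1.15×3.110) = 0.02796.
D = 7.553 × (0.5625 − 0.02796) + 1.83 × 0.02796 = 4.037 + 0.05117 = 4.089 mg/L.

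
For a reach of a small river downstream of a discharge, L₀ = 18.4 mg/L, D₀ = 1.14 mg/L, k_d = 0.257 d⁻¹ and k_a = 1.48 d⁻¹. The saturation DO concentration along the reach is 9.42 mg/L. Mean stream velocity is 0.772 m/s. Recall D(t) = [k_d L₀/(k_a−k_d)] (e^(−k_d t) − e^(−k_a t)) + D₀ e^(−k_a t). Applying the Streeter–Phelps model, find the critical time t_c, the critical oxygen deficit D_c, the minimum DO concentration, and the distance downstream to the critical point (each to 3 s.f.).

t_c = [1/(k_a−k_d)] ln[(k_a/k_d)(1 − D₀(k_a−k_d)/(k_d L₀))]
= [1/(1.48−0.257)] ln[(1.48/0.257)(1 − 1.14×1.223/(0.257×18.4))]
= (1/1.223) ln[5.759 × 0.7052] = 0.8177 × ln(4.061) = 0.8177 × 1.401 = 1.146 d.
L(t_c) = L₀ e^(−k_d t_c) = 18.4 × 0.7449 = 13.71 mg/L, and at the critical point k_a D_c = k_d L, so D_c = (0.257/1.48) × 13.71 = 2.380 mg/L.
Minimum DO = C_s − D_c = 9.42 − 2.380 = 7.040 mg/L.
x_c = v t_c = 0.772 m/s × 1.146 d × 86400 s/d = 76430 m ≈ 76.4 km.

t_c ≈ 1.15 d; D_c ≈ 2.38 mg/L; min DO ≈ 7.04 mg/L; x_c ≈ 76.4 km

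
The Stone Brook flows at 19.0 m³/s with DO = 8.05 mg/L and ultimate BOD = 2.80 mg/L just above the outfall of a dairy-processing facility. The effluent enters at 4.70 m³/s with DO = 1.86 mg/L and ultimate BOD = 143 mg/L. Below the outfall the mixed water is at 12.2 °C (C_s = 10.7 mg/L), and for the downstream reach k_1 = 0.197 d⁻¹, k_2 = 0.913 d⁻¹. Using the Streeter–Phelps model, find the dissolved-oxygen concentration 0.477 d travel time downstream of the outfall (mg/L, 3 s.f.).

Mixed DO = (19.0×8.05 + 4.70×1.86)/(19.0+4.70) = 161.7/23.70 = 6.822 mg/L.
Mixed L₀ = (19.0×2.80 + 4.70×143)/(23.70) = 725.3/23.70 = 30.60 mg/L.
Initial deficit D₀ = C_s − DO₀ = 10.7 − 6.822 = 3.878 mg/L.
D(0.477) = [0.197×30.60/(0.913−0.197)](e^(−0.197×0.477) − e^(−0.913×0.477)) + 3.878 e^(−0.913×0.477)
= 8.420 × (0.9103 − 0.6469) + 3.878 × 0.6469 = 4.726 mg/L.
DO = 10.7 − 4.726 = 5.974 mg/L.

DO ≈ 5.97 mg/L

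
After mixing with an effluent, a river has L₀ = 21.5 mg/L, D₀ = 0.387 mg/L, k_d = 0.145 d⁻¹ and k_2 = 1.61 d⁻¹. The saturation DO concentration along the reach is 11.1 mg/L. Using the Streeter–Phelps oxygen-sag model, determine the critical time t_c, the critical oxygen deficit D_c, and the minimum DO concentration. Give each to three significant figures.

t_c ≈ 1.51 d; D_c ≈ 1.56 mg/L; min DO ≈ 9.54 mg/L

With k_2/k_d = 11.10 and 1 − D₀(k_2−k_d)/(k_d L₀) = 0.8181,
t_c = ln(11.10 × 0.8181) / (1.61 − 0.145) = ln(9.084) / 1.465 = 2.207/1.465 = 1.506 d.
D_c = (k_d/k_2) L₀ e^(−k_d t_c) = (0.145/1.61) × 21.5 × e^(−0.145×1.506) = 0.09006 × 21.5 × 0.8038 = 1.556 mg/L.
Minimum DO = C_s − D_c = 11.1 − 1.556 = 9.544 mg/L.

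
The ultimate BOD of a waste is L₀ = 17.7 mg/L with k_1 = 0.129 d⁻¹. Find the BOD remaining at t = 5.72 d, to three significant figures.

L ≈ 8.46 mg/L

L_t = L₀ e^(−k_1 t) = 17.7 × e^(−0.129×5.72) = 17.7 × 0.4781 = 8.463 mg/L.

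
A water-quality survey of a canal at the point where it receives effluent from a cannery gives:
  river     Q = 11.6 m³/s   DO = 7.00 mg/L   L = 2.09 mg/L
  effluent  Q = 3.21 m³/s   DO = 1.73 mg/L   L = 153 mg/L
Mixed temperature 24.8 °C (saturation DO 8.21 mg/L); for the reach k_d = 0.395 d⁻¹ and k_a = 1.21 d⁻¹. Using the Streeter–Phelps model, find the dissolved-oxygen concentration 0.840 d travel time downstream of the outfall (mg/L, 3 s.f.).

DO ≈ 1.36 mg/L

Mixed DO = (11.6×7.00 + 3.21×1.73)/(11.6+3.21) = 86.75/14.81 = 5.858 mg/L.
Mixed L₀ = (11.6×2.09 + 3.21×153)/(14.81) = 515.4/14.81 = 34.80 mg/L.
Initial deficit D₀ = C_s − DO₀ = 8.21 − 5.858 = 2.352 mg/L.
D(0.840) = [0.395×34.80/(1.21−0.395)](e^(−0.395×0.840) − e^(−1.21×0.840)) + 2.352 e^(−1.21×0.840)
= 16.87 × (0.7176 − 0.3619) + 2.352 × 0.3619 = 6.851 mg/L.
DO = 8.21 − 6.851 = 1.359 mg/L.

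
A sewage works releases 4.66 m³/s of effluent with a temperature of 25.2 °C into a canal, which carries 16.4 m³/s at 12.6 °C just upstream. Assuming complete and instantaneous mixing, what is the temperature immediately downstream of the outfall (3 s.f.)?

15.4 °C

Flow-weighted mixing: C = (Q_r C_r + Q_w C_w)/(Q_r + Q_w)
= (16.4×12.6 + 4.66×25.2)/(16.4 + 4.66) = 324.1/21.06 = 15.39 °C.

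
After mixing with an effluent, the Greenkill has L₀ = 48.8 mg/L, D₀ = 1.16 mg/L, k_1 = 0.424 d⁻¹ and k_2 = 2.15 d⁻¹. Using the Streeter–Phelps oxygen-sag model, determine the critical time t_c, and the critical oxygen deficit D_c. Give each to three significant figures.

At the critical point dD/dt = 0, so k_1 L₀ e^(−k_1 t) = k_2 D. Substituting D(t) from the Streeter–Phelps equation and solving for t gives
t_c = ln[(k_2/k_1)(1 − D₀(k_2−k_1)/(k_1 L₀))] / (k_2−k_1).
Here k_2−k_1 = 1.726 d⁻¹ and 1 − D₀(k_2−k_1)/(k_1 L₀) = 1 − 1.16×1.726/(0.424×48.8) = 0.9032, so
t_c = ln(5.071 × 0.9032) / 1.726 = 1.522 / 1.726 = 0.8816 d.
D_c = (k_1/k_2) L₀ e^(−k_1 t_c) = (0.424/2.15) × 48.8 × e^(−0.424×0.8816) = 0.1972 × 48.8 × 0.6881 = 6.622 mg/L.

t_c ≈ 0.882 d; D_c ≈ 6.62 mg/L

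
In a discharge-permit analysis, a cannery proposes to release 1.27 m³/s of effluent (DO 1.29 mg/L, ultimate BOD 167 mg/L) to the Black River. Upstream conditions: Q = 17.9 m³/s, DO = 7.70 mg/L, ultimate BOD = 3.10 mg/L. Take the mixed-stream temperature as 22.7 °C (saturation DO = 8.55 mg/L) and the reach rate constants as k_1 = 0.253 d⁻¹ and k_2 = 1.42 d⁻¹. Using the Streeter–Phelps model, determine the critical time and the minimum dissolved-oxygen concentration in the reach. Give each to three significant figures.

t_c ≈ 1.01 d; minimum DO ≈ 6.62 mg/L

Mixed DO = (17.9×7.70 + 1.27×1.29)/(17.9+1.27) = 139.5/19.17 = 7.275 mg/L.
Mixed L₀ = (17.9×3.10 + 1.27×167)/(19.17) = 267.6/19.17 = 13.96 mg/L.
Initial deficit D₀ = C_s − DO₀ = 8.55 − 7.275 = 1.275 mg/L.
t_c = (1/1.167) ln[(1.42/0.253)(1 − 1.275×1.167/(0.253×13.96))] = 0.8569 × ln(3.248) = 1.010 d.
D_c = (0.253/1.42) × 13.96 × e^(−0.253×1.010) = 0.1782 × 13.96 × 0.7746 = 1.926 mg/L.
Minimum DO = 8.55 − 1.926 = 6.624 mg/L.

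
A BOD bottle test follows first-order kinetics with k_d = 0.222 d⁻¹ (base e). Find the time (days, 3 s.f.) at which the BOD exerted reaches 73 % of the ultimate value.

t ≈ 5.90 d

y/L₀ = 1 − e^(−k_d t) = 0.73 ⇒ e^(−k_d t) = 0.270
t = −ln(0.270) / 0.222 = 1.309 / 0.222 = 5.898 d.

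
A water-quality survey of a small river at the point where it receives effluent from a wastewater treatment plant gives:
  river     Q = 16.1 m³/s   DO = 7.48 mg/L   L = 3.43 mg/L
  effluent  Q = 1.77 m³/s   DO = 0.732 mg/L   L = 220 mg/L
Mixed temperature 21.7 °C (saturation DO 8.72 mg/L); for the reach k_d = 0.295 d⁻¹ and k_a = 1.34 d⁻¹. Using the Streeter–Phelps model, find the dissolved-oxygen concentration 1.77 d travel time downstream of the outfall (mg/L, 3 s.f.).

DO ≈ 5.03 mg/L

Mixed DO = (16.1×7.48 + 1.77×0.732)/(16.1+1.77) = 121.7/17.87 = 6.812 mg/L.
Mixed L₀ = (16.1×3.43 + 1.77×220)/(17.87) = 444.6/17.87 = 24.88 mg/L.
Initial deficit D₀ = C_s − DO₀ = 8.72 − 6.812 = 1.908 mg/L.
D(1.77) = [0.295×24.88/(1.34−0.295)](e^(−0.295×1.77) − e^(−1.34×1.77)) + 1.908 e^(−1.34×1.77)
= 7.024 × (0.5932 − 0.09331) + 1.908 × 0.09331 = 3.689 mg/L.
DO = 8.72 − 3.689 = 5.031 mg/L.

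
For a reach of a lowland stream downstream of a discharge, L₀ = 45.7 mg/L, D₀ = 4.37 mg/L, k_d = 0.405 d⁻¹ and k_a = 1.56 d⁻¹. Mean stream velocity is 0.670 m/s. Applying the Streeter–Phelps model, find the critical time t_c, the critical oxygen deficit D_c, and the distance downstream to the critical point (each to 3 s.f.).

With k_a/k_d = 3.852 and 1 − D₀(k_a−k_d)/(k_d L₀) = 0.7273,
t_c = ln(3.852 × 0.7273) / (1.56 − 0.405) = ln(2.801) / 1.155 = 1.030/1.155 = 0.8919 d.
D_c = (k_d/k_a) L₀ e^(−k_d t_c) = (0.405/1.56) × 45.7 × e^(−0.405×0.8919) = 0.2596 × 45.7 × 0.6968 = 8.267 mg/L.
x_c = v t_c = 0.670 m/s × 0.8919 d × 86400 s/d = 51630 m ≈ 51.6 km.

t_c ≈ 0.892 d; D_c ≈ 8.27 mg/L; x_c ≈ 51.6 km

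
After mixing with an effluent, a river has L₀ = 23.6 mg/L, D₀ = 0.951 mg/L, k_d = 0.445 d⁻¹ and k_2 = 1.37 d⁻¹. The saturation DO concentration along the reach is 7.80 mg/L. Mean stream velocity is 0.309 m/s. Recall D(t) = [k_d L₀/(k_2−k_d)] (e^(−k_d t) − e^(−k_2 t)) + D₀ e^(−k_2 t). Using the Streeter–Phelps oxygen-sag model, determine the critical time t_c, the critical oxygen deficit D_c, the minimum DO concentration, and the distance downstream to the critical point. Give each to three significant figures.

t_c ≈ 1.12 d; D_c ≈ 4.65 mg/L; min DO ≈ 3.15 mg/L; x_c ≈ 29.9 km

t_c = [1/(k_2−k_d)] ln[(k_2/k_d)(1 − D₀(k_2−k_d)/(k_d L₀))]
= [1/(1.37−0.445)] ln[(1.37/0.445)(1 − 0.951×0.9250/(0.445×23.6))]
= (1/0.9250) ln[3.079 × 0.9162] = 1.081 × ln(2.821) = 1.081 × 1.037 = 1.121 d.
D_c = (k_d/k_2) L₀ e^(−k_d t_c) = (0.445/1.37) × 23.6 × e^(−0.445×1.121) = 0.3248 × 23.6 × 0.6072 = 4.655 mg/L.
Minimum DO = C_s − D_c = 7.80 − 4.655 = 3.145 mg/L.
x_c = v t_c = 0.309 m/s × 1.121 d × 86400 s/d = 29930 m ≈ 29.9 km.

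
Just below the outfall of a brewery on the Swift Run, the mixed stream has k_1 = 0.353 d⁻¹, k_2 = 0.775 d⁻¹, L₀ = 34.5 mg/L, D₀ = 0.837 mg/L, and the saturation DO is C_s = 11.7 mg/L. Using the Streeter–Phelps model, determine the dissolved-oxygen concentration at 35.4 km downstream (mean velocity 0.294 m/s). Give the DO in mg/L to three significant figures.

DO ≈ 3.57 mg/L

Travel time t = x/v = 35.4 km / (0.294 m/s) = 35400 m / 0.294 m/s = 120400 s = 1.394 d.
k_1 L₀/(k_2−k_1) = 0.353×34.5/(0.775−0.353) = 12.18/0.4220 = 28.86 mg/L.
e^(−k_1 t) = e^(−0.353×1.394) = 0.6114; e^(−k_2 t) = e^(−0.775×1.394) = 0.3396.
D = 28.86 × (0.6114 − 0.3396) + 0.837 × 0.3396 = 7.846 + 0.2842 = 8.130 mg/L.
DO = C_s − D = 11.7 − 8.130 = 3.570 mg/L.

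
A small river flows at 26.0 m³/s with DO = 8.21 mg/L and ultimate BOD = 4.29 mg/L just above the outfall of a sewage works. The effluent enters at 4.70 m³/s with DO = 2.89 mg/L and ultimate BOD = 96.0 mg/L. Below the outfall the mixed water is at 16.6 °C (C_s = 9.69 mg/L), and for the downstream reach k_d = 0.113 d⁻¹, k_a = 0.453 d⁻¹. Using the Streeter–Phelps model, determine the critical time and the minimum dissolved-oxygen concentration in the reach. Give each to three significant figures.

Mixed DO = (26.0×8.21 + 4.70×2.89)/(26.0+4.70) = 227.0/30.70 = 7.396 mg/L.
Mixed L₀ = (26.0×4.29 + 4.70×96.0)/(30.70) = 562.7/30.70 = 18.33 mg/L.
Initial deficit D₀ = C_s − DO₀ = 9.69 − 7.396 = 2.294 mg/L.
t_c = (1/0.3400) ln[(0.453/0.113)(1 − 2.294×0.3400/(0.113×18.33))] = 2.941 × ln(2.499) = 2.694 d.
D_c = (0.113/0.453) × 18.33 × e^(−0.113×2.694) = 0.2494 × 18.33 × 0.7376 = 3.372 mg/L.
Minimum DO = 9.69 − 3.372 = 6.318 mg/L.

t_c ≈ 2.69 d; minimum DO ≈ 6.32 mg/L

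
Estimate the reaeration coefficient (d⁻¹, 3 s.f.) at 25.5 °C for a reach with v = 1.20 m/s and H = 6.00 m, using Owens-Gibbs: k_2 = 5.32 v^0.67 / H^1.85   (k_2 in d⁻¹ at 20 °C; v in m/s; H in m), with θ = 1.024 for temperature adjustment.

k_2 ≈ 0.249 d⁻¹

k_2(20) = 5.32 × 1.20^0.67 / 6.00^1.85 = 5.32 × 1.130 / 27.52 = 0.2185 d⁻¹.
k_2(25.5) = 0.2185 × 1.024^(25.5−20) = 0.2185 × 1.139 = 0.2489 d⁻¹.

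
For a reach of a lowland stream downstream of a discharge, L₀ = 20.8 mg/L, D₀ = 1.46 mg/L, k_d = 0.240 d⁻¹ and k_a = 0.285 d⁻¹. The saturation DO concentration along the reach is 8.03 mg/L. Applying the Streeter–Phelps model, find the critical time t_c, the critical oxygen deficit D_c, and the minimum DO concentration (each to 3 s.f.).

At the critical point dD/dt = 0, so k_d L₀ e^(−k_d t) = k_a D. Substituting D(t) from the Streeter–Phelps equation and solving for t gives
t_c = ln[(k_a/k_d)(1 − D₀(k_a−k_d)/(k_d L₀))] / (k_a−k_d).
Here k_a−k_d = 0.04500 d⁻¹ and 1 − D₀(k_a−k_d)/(k_d L₀) = 1 − 1.46×0.04500/(0.240×20.8) = 0.9868, so
t_c = ln(1.188 × 0.9868) / 0.04500 = 0.1586 / 0.04500 = 3.524 d.
D_c = (k_d/k_a) L₀ e^(−k_d t_c) = (0.240/0.285) × 20.8 × e^(−0.240×3.524) = 0.8421 × 20.8 × 0.4292 = 7.517 mg/L.
Minimum DO = C_s − D_c = 8.03 − 7.517 = 0.5126 mg/L.

t_c ≈ 3.52 d; D_c ≈ 7.52 mg/L; min DO ≈ 0.513 mg/L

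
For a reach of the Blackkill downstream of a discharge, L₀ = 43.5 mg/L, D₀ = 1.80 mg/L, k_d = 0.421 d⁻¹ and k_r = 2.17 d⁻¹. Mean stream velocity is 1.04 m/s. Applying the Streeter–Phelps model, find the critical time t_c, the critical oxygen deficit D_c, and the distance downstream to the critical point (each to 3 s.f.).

At the critical point dD/dt = 0, so k_d L₀ e^(−k_d t) = k_r D. Substituting D(t) from the Streeter–Phelps equation and solving for t gives
t_c = ln[(k_r/k_d)(1 − D₀(k_r−k_d)/(k_d L₀))] / (k_r−k_d).
Here k_r−k_d = 1.749 d⁻¹ and 1 − D₀(k_r−k_d)/(k_d L₀) = 1 − 1.80×1.749/(0.421×43.5) = 0.8281, so
t_c = ln(5.154 × 0.8281) / 1.749 = 1.451 / 1.749 = 0.8297 d.
L(t_c) = L₀ e^(−k_d t_c) = 43.5 × 0.7052 = 30.67 mg/L, and at the critical point k_r D_c = k_d L, so D_c = (0.421/2.17) × 30.67 = 5.951 mg/L.
x_c = v t_c = 1.04 m/s × 0.8297 d × 86400 s/d = 74560 m ≈ 74.6 km.

t_c ≈ 0.830 d; D_c ≈ 5.95 mg/L; x_c ≈ 74.6 km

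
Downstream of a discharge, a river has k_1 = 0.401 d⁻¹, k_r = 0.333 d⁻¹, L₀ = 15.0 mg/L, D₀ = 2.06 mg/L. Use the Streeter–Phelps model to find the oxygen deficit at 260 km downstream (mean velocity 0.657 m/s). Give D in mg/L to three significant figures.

D ≈ 5.60 mg/L

Travel time t = x/v = 260 km / (0.657 m/s) = 260000 m / 0.657 m/s = 395700 s = 4.580 d.
k_1 L₀/(k_r−k_1) = 0.401×15.0/(0.333−0.401) = 6.015/-0.06800 = -88.46 mg/L.
e^(−k_1 t) = e^(−0.401×4.580) = 0.1593; e^(−k_r t) = e^(−0.333×4.580) = 0.2176.
D = -88.46 × (0.1593 − 0.2176) + 2.06 × 0.2176 = 5.150 + 0.4482 = 5.599 mg/L.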